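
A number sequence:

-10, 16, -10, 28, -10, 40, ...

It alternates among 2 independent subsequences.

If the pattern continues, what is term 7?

-10

Positions 1, 3, 5, … form one subsequence and positions 2, 4, 6, … form another.
Subsequence A = -10, -10, -10: the constant sequence -10.
Subsequence B = 16, 28, 40: adding 12 each time.
Position 7 falls in subsequence A as its term 4, giving -10.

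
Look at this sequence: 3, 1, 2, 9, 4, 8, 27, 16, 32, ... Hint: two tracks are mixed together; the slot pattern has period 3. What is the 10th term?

Positions follow the repeating pattern ABB; grouping by letter gives 2 tracks.
Track A: 3, 9, 27 — a geometric progression (common ratio 3).
Track B: 1, 2, 4, 8, 16, 32 — successive powers of 2.
Position 10 falls in track A as its term 4, giving 81.

81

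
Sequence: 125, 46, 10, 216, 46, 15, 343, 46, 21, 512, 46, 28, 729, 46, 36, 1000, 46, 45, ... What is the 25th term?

2197

Taking every 3rd term gives 3 separate tracks.
Stream A = 125, 216, 343, 512, 729, 1000: consecutive cubes n³ from n = 5.
Stream B = 46, 46, 46, 46, 46, 46: constant 46.
Stream C = 10, 15, 21, 28, 36, 45: triangular numbers starting at T_4.
Position 25 falls in stream A as its term 9, giving 2197.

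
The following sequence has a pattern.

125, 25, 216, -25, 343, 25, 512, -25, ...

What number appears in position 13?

Positions 1, 3, 5, … form one subsequence and positions 2, 4, 6, … form another.
Subsequence A: 125, 216, 343, 512. The cubes 5³, 6³, 7³, ….
Subsequence B: 25, -25, 25, -25. Oscillating between 25 and -25.
The 13th slot belongs to subsequence A; its 7th term is 1331.

1331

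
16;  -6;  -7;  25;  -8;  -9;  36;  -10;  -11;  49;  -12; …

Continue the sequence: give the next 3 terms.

Reading positions in blocks of 3 reveals the pattern ABB — 2 tracks woven together.
Stream A: 16, 25, 36, 49 (the squares 4², 5², 6², …).
Stream B: -6, -7, -8, -9, -10, -11, -12 (arithmetic, step −1).
Position 12 falls in stream B as its term 8, giving -13.
The 13th slot belongs to stream A; its 5th term is 64.
Position 14 → stream B, term 9 = -14.

-13, 64, -14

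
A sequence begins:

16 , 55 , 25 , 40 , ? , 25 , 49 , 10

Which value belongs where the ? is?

36

Odd-indexed and even-indexed terms follow separate rules.
Subsequence A = 16, 25, ?, 49: consecutive squares n² from n = 4.
Subsequence B = 55, 40, 25, 10: subtracting 15 each time.
So the missing entry in subsequence A is 36.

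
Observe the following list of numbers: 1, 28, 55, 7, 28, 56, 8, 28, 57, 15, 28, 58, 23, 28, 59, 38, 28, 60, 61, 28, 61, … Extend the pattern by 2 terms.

99, 28

The terms cycle through 3 interleaved subsequences.
Stream A = 1, 7, 8, 15, 23, 38, 61: Fibonacci-style (each term is the sum of the two before it).
Stream B = 28, 28, 28, 28, 28, 28, 28: constant 28.
Stream C = 55, 56, 57, 58, 59, 60, 61: linear: a_n = 54 + n.
Position 22 → stream A, term 8 = 99.
Position 23 → stream B, term 8 = 28.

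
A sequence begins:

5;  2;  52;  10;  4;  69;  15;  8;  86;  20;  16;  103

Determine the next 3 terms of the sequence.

Taking every 3rd term gives 3 separate tracks.
Subsequence A: 5, 10, 15, 20 (adding 5 each time).
Subsequence B: 2, 4, 8, 16 (successive powers of 2).
Subsequence C: 52, 69, 86, 103 (linear: a_n = 35 + 17·n).
Position 13 falls in subsequence A as its term 5, giving 25.
The 14th slot belongs to subsequence B; its 5th term is 32.
Position 15 → subsequence C, term 5 = 120.

25, 32, 120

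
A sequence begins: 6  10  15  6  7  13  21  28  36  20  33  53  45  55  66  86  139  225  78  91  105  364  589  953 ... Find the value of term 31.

The slot pattern repeats as AAABBB (period 6), so there are 2 interleaved tracks.
Track A = 6, 10, 15, 21, 28, 36, 45, 55, 66, 78, 91, 105: the triangular numbers T_3, T_4, ….
Track B = 6, 7, 13, 20, 33, 53, 86, 139, 225, 364, 589, 953: a Fibonacci-like recurrence a_n = a_{n-1} + a_{n-2}.
Position 31 → track A, term 16 = 171.

171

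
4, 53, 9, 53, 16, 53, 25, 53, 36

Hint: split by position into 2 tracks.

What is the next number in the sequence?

53

Odd-indexed and even-indexed terms follow separate rules.
Stream A: 4, 9, 16, 25, 36 — perfect squares starting at 2².
Stream B: 53, 53, 53, 53 — constant 53.
Position 10 falls in stream B as its term 5, giving 53.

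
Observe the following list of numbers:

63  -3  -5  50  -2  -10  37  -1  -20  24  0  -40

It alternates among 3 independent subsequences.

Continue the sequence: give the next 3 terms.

11, 1, -80

Taking every 3rd term gives 3 separate tracks.
Track A: 63, 50, 37, 24. Subtracting 13 each time.
Track B: -3, -2, -1, 0. Adding 1 each time.
Track C: -5, -10, -20, -40. Multiplying by 2 each time.
Term 13 comes from track A (its 5th entry): 11.
Position 14 falls in track B as its term 5, giving 1.
Term 15 comes from track C (its 5th entry): -80.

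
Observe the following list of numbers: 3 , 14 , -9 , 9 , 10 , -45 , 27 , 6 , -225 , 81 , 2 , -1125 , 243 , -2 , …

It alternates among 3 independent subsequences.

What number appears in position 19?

Read the sequence 3 terms at a time; column i is its own pattern.
Stream A: 3, 9, 27, 81, 243. Successive powers of 3.
Stream B: 14, 10, 6, 2, -2. Subtracting 4 each time.
Stream C: -9, -45, -225, -1125. Geometric with ratio 5.
Position 19 → stream A, term 7 = 2187.

2187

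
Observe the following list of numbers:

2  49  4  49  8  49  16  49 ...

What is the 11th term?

64

Odd-indexed and even-indexed terms follow separate rules.
Track A: 2, 4, 8, 16 (geometric, ×2 each step).
Track B: 49, 49, 49, 49 (the constant sequence 49).
Position 11 falls in track A as its term 6, giving 64.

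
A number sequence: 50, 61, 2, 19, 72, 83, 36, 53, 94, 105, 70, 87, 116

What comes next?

127

Positions follow the repeating pattern AABB; grouping by letter gives 2 tracks.
Track A: 50, 61, 72, 83, 94, 105, 116 (linear: a_n = 39 + 11·n).
Track B: 2, 19, 36, 53, 70, 87 (arithmetic, step +17).
Position 14 falls in track A as its term 8, giving 127.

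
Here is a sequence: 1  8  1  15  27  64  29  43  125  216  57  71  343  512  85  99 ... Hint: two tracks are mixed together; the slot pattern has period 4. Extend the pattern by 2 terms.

Positions follow the repeating pattern AABB; grouping by letter gives 2 tracks.
Subsequence A is 1, 8, 27, 64, 125, 216, 343, 512, which is perfect cubes starting at 1³.
Subsequence B is 1, 15, 29, 43, 57, 71, 85, 99, which is arithmetic with common difference +14.
Term 17 comes from subsequence A (its 9th entry): 729.
Position 18 → subsequence A, term 10 = 1000.

729, 1000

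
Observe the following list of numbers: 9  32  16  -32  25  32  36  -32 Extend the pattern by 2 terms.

Odd-indexed and even-indexed terms follow separate rules.
Stream A = 9, 16, 25, 36: the squares 3², 4², 5², ….
Stream B = 32, -32, 32, -32: oscillating between 32 and -32.
The 9th slot belongs to stream A; its 5th term is 49.
Term 10 comes from stream B (its 5th entry): 32.

49, 32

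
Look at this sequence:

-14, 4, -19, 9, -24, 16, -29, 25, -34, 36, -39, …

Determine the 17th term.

Positions 1, 3, 5, … form one subsequence and positions 2, 4, 6, … form another.
Track A = -14, -19, -24, -29, -34, -39: subtracting 5 each time.
Track B = 4, 9, 16, 25, 36: the squares 2², 3², 4², ….
Position 17 falls in track A as its term 9, giving -54.

-54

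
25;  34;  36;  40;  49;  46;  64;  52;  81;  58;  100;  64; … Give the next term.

Positions 1, 3, 5, … form one subsequence and positions 2, 4, 6, … form another.
Stream A: 25, 36, 49, 64, 81, 100. Perfect squares starting at 5².
Stream B: 34, 40, 46, 52, 58, 64. Linear: a_n = 28 + 6·n.
Term 13 comes from stream A (its 7th entry): 121.

121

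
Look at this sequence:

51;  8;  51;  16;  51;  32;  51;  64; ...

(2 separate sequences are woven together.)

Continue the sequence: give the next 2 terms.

The terms cycle through 2 interleaved subsequences.
Stream A is 51, 51, 51, 51, which is always 51.
Stream B is 8, 16, 32, 64, which is powers 2^3, 2^4, 2^5, ….
Position 9 falls in stream A as its term 5, giving 51.
The 10th slot belongs to stream B; its 5th term is 128.

51, 128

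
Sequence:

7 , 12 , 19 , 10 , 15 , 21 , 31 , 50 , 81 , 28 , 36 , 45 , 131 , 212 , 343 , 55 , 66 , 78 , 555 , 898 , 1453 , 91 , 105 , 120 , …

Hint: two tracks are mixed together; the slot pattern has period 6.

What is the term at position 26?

3804

Reading positions in blocks of 6 reveals the pattern AAABBB — 2 tracks woven together.
Track A: 7, 12, 19, 31, 50, 81, 131, 212, 343, 555, 898, 1453 (a Fibonacci-like recurrence a_n = a_{n-1} + a_{n-2}).
Track B: 10, 15, 21, 28, 36, 45, 55, 66, 78, 91, 105, 120 (triangular numbers n(n+1)/2 for n = 4, 5, …).
The 26th slot belongs to track A; its 14th term is 3804.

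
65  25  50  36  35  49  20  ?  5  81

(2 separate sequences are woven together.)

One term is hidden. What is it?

64

Positions 1, 3, 5, … form one subsequence and positions 2, 4, 6, … form another.
Track A: 65, 50, 35, 20, 5 (arithmetic with common difference −15).
Track B: 25, 36, 49, ?, 81 (the squares 5², 6², 7², …).
The gap is track B's term 4; the rule gives 64.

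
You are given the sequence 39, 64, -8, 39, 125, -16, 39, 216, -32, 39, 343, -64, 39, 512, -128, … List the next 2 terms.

Taking every 3rd term gives 3 separate tracks.
Subsequence A: 39, 39, 39, 39, 39 (the constant sequence 39).
Subsequence B: 64, 125, 216, 343, 512 (the cubes 4³, 5³, 6³, …).
Subsequence C: -8, -16, -32, -64, -128 (geometric with ratio 2).
Term 16 comes from subsequence A (its 6th entry): 39.
Position 17 → subsequence B, term 6 = 729.

39, 729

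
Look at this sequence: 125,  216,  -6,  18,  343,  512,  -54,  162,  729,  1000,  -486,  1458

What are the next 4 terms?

The slot pattern repeats as AABB (period 4), so there are 2 interleaved tracks.
Track A: 125, 216, 343, 512, 729, 1000 — the cubes 5³, 6³, 7³, ….
Track B: -6, 18, -54, 162, -486, 1458 — geometric with ratio -3.
Term 13 comes from track A (its 7th entry): 1331.
Position 14 falls in track A as its term 8, giving 1728.
Position 15 → track B, term 7 = -4374.
Term 16 comes from track B (its 8th entry): 13122.

1331, 1728, -4374, 13122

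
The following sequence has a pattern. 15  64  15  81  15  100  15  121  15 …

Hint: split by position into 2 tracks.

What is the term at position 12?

Split by position mod 2 into 2 tracks.
Track A: 15, 15, 15, 15, 15. The constant sequence 15.
Track B: 64, 81, 100, 121. The squares 8², 9², 10², ….
The 12th slot belongs to track B; its 6th term is 169.

169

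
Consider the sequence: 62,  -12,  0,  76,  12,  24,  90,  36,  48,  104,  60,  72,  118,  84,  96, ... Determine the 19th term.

146

The slot pattern repeats as ABB (period 3), so there are 2 interleaved tracks.
Stream A = 62, 76, 90, 104, 118: arithmetic with common difference +14.
Stream B = -12, 0, 12, 24, 36, 48, 60, 72, 84, 96: arithmetic, step +12.
The 19th slot belongs to stream A; its 7th term is 146.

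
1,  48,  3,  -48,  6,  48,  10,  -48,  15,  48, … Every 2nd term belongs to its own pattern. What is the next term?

Odd-indexed and even-indexed terms follow separate rules.
Subsequence A: 1, 3, 6, 10, 15. Triangular numbers n(n+1)/2 for n = 1, 2, ….
Subsequence B: 48, -48, 48, -48, 48. The oscillation 48·(−1)^(n+1).
Position 11 falls in subsequence A as its term 6, giving 21.

21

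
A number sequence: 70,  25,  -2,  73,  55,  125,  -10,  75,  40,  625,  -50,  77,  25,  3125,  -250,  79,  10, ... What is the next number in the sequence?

Read the sequence 4 terms at a time; column i is its own pattern.
Stream A is 70, 55, 40, 25, 10, which is arithmetic with common difference −15.
Stream B is 25, 125, 625, 3125, which is powers 5^2, 5^3, 5^4, ….
Stream C is -2, -10, -50, -250, which is geometric, ×5 each step.
Stream D is 73, 75, 77, 79, which is arithmetic with common difference +2.
Position 18 → stream B, term 5 = 15625.

15625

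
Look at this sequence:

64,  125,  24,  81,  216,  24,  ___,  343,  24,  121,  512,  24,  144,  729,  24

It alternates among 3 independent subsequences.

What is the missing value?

100

Taking every 3rd term gives 3 separate tracks.
Track A is 64, 81, ?, 121, 144, which is consecutive squares n² from n = 8.
Track B is 125, 216, 343, 512, 729, which is perfect cubes starting at 5³.
Track C is 24, 24, 24, 24, 24, which is the constant sequence 24.
Filling track A at index 3 by its rule yields 100.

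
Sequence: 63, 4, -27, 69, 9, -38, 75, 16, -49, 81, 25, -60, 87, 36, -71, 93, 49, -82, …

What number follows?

99

Split by position mod 3 into 3 tracks.
Stream A: 63, 69, 75, 81, 87, 93 (linear: a_n = 57 + 6·n).
Stream B: 4, 9, 16, 25, 36, 49 (the squares 2², 3², 4², …).
Stream C: -27, -38, -49, -60, -71, -82 (linear: a_n = -16 − 11·n).
Position 19 → stream A, term 7 = 99.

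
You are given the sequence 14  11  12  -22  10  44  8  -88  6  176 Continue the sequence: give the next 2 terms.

4, -352

Odd-indexed and even-indexed terms follow separate rules.
Subsequence A: 14, 12, 10, 8, 6 — arithmetic, step −2.
Subsequence B: 11, -22, 44, -88, 176 — geometric, ×-2 each step.
The 11th slot belongs to subsequence A; its 6th term is 4.
Position 12 → subsequence B, term 6 = -352.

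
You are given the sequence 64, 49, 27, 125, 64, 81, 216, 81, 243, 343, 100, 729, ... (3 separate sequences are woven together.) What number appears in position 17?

Split by position mod 3: positions 1, 4, 7, … form one track, and each other residue class forms its own.
Track A: 64, 125, 216, 343. Perfect cubes starting at 4³.
Track B: 49, 64, 81, 100. The squares 7², 8², 9², ….
Track C: 27, 81, 243, 729. Powers 3^3, 3^4, 3^5, ….
Position 17 → track B, term 6 = 144.

144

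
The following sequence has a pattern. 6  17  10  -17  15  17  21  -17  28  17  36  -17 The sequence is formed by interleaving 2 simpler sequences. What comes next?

45

Taking every 2nd term gives 2 separate tracks.
Track A = 6, 10, 15, 21, 28, 36: triangular numbers n(n+1)/2 for n = 3, 4, ….
Track B = 17, -17, 17, -17, 17, -17: the oscillation 17·(−1)^(n+1).
Position 13 → track A, term 7 = 45.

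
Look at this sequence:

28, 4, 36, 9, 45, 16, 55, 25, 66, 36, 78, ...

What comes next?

49

The terms cycle through 2 interleaved subsequences.
Track A = 28, 36, 45, 55, 66, 78: triangular numbers starting at T_7.
Track B = 4, 9, 16, 25, 36: the squares 2², 3², 4², ….
Term 12 comes from track B (its 6th entry): 49.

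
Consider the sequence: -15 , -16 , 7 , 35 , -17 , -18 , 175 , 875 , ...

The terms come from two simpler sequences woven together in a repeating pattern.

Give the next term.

The slot pattern repeats as AABB (period 4), so there are 2 interleaved tracks.
Stream A: -15, -16, -17, -18 (arithmetic with common difference −1).
Stream B: 7, 35, 175, 875 (a geometric progression (common ratio 5)).
Position 9 falls in stream A as its term 5, giving -19.

-19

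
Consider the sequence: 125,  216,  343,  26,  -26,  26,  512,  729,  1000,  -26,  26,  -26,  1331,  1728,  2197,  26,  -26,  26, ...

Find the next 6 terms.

2744, 3375, 4096, -26, 26, -26

Reading positions in blocks of 6 reveals the pattern AAABBB — 2 tracks woven together.
Track A: 125, 216, 343, 512, 729, 1000, 1331, 1728, 2197 — the cubes 5³, 6³, 7³, ….
Track B: 26, -26, 26, -26, 26, -26, 26, -26, 26 — oscillating between 26 and -26.
Position 19 falls in track A as its term 10, giving 2744.
Position 20 → track A, term 11 = 3375.
Position 21 → track A, term 12 = 4096.
Position 22 falls in track B as its term 10, giving -26.
Position 23 falls in track B as its term 11, giving 26.
Position 24 falls in track B as its term 12, giving -26.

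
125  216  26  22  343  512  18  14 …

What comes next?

729

The slot pattern repeats as AABB (period 4), so there are 2 interleaved tracks.
Track A: 125, 216, 343, 512. Consecutive cubes n³ from n = 5.
Track B: 26, 22, 18, 14. Arithmetic with common difference −4.
Position 9 falls in track A as its term 5, giving 729.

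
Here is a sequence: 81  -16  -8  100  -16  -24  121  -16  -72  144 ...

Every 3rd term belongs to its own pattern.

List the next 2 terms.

-16, -216

Split by position mod 3: positions 1, 4, 7, … form one track, and each other residue class forms its own.
Track A: 81, 100, 121, 144 (the squares 9², 10², 11², …).
Track B: -16, -16, -16 (always -16).
Track C: -8, -24, -72 (geometric, ×3 each step).
Position 11 → track B, term 4 = -16.
The 12th slot belongs to track C; its 4th term is -216.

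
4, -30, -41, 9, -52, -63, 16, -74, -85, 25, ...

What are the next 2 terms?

-96, -107

Positions follow the repeating pattern ABB; grouping by letter gives 2 tracks.
Subsequence A is 4, 9, 16, 25, which is perfect squares starting at 2².
Subsequence B is -30, -41, -52, -63, -74, -85, which is subtracting 11 each time.
The 11th slot belongs to subsequence B; its 7th term is -96.
Position 12 → subsequence B, term 8 = -107.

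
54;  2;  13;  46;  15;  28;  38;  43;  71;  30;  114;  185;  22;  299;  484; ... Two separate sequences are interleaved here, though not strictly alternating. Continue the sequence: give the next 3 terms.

14, 783, 1267

Reading positions in blocks of 3 reveals the pattern ABB — 2 tracks woven together.
Subsequence A is 54, 46, 38, 30, 22, which is linear: a_n = 62 − 8·n.
Subsequence B is 2, 13, 15, 28, 43, 71, 114, 185, 299, 484, which is each term equals the sum of the previous two.
Term 16 comes from subsequence A (its 6th entry): 14.
Term 17 comes from subsequence B (its 11th entry): 783.
The 18th slot belongs to subsequence B; its 12th term is 1267.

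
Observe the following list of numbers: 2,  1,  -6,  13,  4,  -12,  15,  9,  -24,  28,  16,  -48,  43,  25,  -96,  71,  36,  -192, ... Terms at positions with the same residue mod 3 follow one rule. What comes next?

114

Taking every 3rd term gives 3 separate tracks.
Track A: 2, 13, 15, 28, 43, 71 — each term equals the sum of the previous two.
Track B: 1, 4, 9, 16, 25, 36 — perfect squares starting at 1².
Track C: -6, -12, -24, -48, -96, -192 — geometric with ratio 2.
Position 19 → track A, term 7 = 114.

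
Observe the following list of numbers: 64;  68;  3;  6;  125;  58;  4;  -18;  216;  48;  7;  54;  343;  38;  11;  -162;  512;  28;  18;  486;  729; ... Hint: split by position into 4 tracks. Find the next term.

Split by position mod 4 into 4 tracks.
Track A: 64, 125, 216, 343, 512, 729 — the cubes 4³, 5³, 6³, ….
Track B: 68, 58, 48, 38, 28 — subtracting 10 each time.
Track C: 3, 4, 7, 11, 18 — Fibonacci-style (each term is the sum of the two before it).
Track D: 6, -18, 54, -162, 486 — geometric, ×-3 each step.
Position 22 → track B, term 6 = 18.

18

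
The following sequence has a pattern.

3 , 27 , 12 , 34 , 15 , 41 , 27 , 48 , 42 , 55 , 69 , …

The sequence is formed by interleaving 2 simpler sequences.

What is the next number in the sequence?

62

Split by position mod 2 into 2 tracks.
Subsequence A is 3, 12, 15, 27, 42, 69, which is Fibonacci-style (each term is the sum of the two before it).
Subsequence B is 27, 34, 41, 48, 55, which is linear: a_n = 20 + 7·n.
Term 12 comes from subsequence B (its 6th entry): 62.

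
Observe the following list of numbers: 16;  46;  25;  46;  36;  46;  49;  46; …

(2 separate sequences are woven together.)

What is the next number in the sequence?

64

Positions 1, 3, 5, … form one subsequence and positions 2, 4, 6, … form another.
Track A: 16, 25, 36, 49. Consecutive squares n² from n = 4.
Track B: 46, 46, 46, 46. Constant 46.
Position 9 falls in track A as its term 5, giving 64.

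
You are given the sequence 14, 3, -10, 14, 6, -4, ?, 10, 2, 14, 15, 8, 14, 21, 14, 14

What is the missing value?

14

Split by position mod 3: positions 1, 4, 7, … form one track, and each other residue class forms its own.
Track A is 14, 14, ?, 14, 14, 14, which is always 14.
Track B is 3, 6, 10, 15, 21, which is the triangular numbers T_2, T_3, ….
Track C is -10, -4, 2, 8, 14, which is arithmetic with common difference +6.
Filling track A at index 3 by its rule yields 14.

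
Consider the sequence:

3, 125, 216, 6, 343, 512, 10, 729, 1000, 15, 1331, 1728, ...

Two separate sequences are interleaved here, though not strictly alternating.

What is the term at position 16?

Reading positions in blocks of 3 reveals the pattern ABB — 2 tracks woven together.
Stream A = 3, 6, 10, 15: triangular numbers starting at T_2.
Stream B = 125, 216, 343, 512, 729, 1000, 1331, 1728: the cubes 5³, 6³, 7³, ….
Position 16 falls in stream A as its term 6, giving 28.

28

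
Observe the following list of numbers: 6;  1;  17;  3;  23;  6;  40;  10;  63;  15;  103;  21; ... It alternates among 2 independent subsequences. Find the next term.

Split by position mod 2 into 2 tracks.
Subsequence A: 6, 17, 23, 40, 63, 103. A Fibonacci-like recurrence a_n = a_{n-1} + a_{n-2}.
Subsequence B: 1, 3, 6, 10, 15, 21. The triangular numbers T_1, T_2, ….
Position 13 → subsequence A, term 7 = 166.

166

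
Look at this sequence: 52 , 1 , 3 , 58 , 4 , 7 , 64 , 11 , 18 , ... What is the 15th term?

Reading positions in blocks of 3 reveals the pattern ABB — 2 tracks woven together.
Track A = 52, 58, 64: arithmetic with common difference +6.
Track B = 1, 3, 4, 7, 11, 18: each term equals the sum of the previous two.
Position 15 falls in track B as its term 10, giving 123.

123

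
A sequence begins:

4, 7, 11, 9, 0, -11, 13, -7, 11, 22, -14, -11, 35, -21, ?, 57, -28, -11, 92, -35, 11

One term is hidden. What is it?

11

Split by position mod 3 into 3 tracks.
Track A is 4, 9, 13, 22, 35, 57, 92, which is each term equals the sum of the previous two.
Track B is 7, 0, -7, -14, -21, -28, -35, which is subtracting 7 each time.
Track C is 11, -11, 11, -11, ?, -11, 11, which is the oscillation 11·(−1)^(n+1).
Track C's pattern makes the blank 11.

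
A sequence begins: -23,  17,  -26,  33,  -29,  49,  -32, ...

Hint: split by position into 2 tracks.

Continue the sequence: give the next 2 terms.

65, -35

The terms cycle through 2 interleaved subsequences.
Subsequence A: -23, -26, -29, -32. Subtracting 3 each time.
Subsequence B: 17, 33, 49. Linear: a_n = 1 + 16·n.
The 8th slot belongs to subsequence B; its 4th term is 65.
The 9th slot belongs to subsequence A; its 5th term is -35.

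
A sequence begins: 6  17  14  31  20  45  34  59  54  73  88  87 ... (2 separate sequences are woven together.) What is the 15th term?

Odd-indexed and even-indexed terms follow separate rules.
Subsequence A = 6, 14, 20, 34, 54, 88: each term equals the sum of the previous two.
Subsequence B = 17, 31, 45, 59, 73, 87: arithmetic, step +14.
Term 15 comes from subsequence A (its 8th entry): 230.

230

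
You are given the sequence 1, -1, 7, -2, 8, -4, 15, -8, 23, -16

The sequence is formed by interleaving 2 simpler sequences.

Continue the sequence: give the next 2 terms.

38, -32

Positions 1, 3, 5, … form one subsequence and positions 2, 4, 6, … form another.
Track A: 1, 7, 8, 15, 23. Fibonacci-style (each term is the sum of the two before it).
Track B: -1, -2, -4, -8, -16. A geometric progression (common ratio 2).
Term 11 comes from track A (its 6th entry): 38.
Position 12 → track B, term 6 = -32.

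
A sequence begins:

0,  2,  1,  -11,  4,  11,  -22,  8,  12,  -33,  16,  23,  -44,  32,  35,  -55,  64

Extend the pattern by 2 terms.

58, -66

Split by position mod 3: positions 1, 4, 7, … form one track, and each other residue class forms its own.
Track A: 0, -11, -22, -33, -44, -55 — linear: a_n = 11 − 11·n.
Track B: 2, 4, 8, 16, 32, 64 — powers 2^1, 2^2, 2^3, ….
Track C: 1, 11, 12, 23, 35 — a Fibonacci-like recurrence a_n = a_{n-1} + a_{n-2}.
Position 18 falls in track C as its term 6, giving 58.
Position 19 falls in track A as its term 7, giving -66.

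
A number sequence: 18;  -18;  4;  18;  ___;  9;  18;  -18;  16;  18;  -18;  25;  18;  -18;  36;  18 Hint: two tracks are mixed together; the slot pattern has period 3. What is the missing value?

-18

Reading positions in blocks of 3 reveals the pattern AAB — 2 tracks woven together.
Track A = 18, -18, 18, ?, 18, -18, 18, -18, 18, -18, 18: oscillating between 18 and -18.
Track B = 4, 9, 16, 25, 36: perfect squares starting at 2².
The gap is track A's term 4; the rule gives -18.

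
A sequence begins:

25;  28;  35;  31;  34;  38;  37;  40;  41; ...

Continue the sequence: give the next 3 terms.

43, 46, 44

The slot pattern repeats as AAB (period 3), so there are 2 interleaved tracks.
Stream A: 25, 28, 31, 34, 37, 40. Linear: a_n = 22 + 3·n.
Stream B: 35, 38, 41. Linear: a_n = 32 + 3·n.
Position 10 → stream A, term 7 = 43.
Position 11 falls in stream A as its term 8, giving 46.
The 12th slot belongs to stream B; its 4th term is 44.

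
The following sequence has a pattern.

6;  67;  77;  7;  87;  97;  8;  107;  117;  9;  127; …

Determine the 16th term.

The slot pattern repeats as ABB (period 3), so there are 2 interleaved tracks.
Stream A: 6, 7, 8, 9 — linear: a_n = 5 + n.
Stream B: 67, 77, 87, 97, 107, 117, 127 — arithmetic, step +10.
Term 16 comes from stream A (its 6th entry): 11.

11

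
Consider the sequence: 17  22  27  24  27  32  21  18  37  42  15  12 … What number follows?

Reading positions in blocks of 4 reveals the pattern AABB — 2 tracks woven together.
Subsequence A: 17, 22, 27, 32, 37, 42 (linear: a_n = 12 + 5·n).
Subsequence B: 27, 24, 21, 18, 15, 12 (linear: a_n = 30 − 3·n).
Position 13 falls in subsequence A as its term 7, giving 47.

47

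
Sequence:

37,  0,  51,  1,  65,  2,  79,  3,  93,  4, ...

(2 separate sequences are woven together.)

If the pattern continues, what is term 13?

121

Positions 1, 3, 5, … form one subsequence and positions 2, 4, 6, … form another.
Track A: 37, 51, 65, 79, 93 (arithmetic, step +14).
Track B: 0, 1, 2, 3, 4 (arithmetic, step +1).
The 13th slot belongs to track A; its 7th term is 121.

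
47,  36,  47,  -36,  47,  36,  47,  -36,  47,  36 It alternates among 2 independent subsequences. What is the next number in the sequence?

Split by position mod 2 into 2 tracks.
Stream A: 47, 47, 47, 47, 47 — always 47.
Stream B: 36, -36, 36, -36, 36 — the oscillation 36·(−1)^(n+1).
Position 11 falls in stream A as its term 6, giving 47.

47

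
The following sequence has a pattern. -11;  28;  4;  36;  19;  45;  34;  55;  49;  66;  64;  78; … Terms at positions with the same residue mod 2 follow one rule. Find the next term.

Split by position mod 2 into 2 tracks.
Stream A: -11, 4, 19, 34, 49, 64 — adding 15 each time.
Stream B: 28, 36, 45, 55, 66, 78 — the triangular numbers T_7, T_8, ….
Position 13 falls in stream A as its term 7, giving 79.

79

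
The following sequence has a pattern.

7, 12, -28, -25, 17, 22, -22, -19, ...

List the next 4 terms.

Positions follow the repeating pattern AABB; grouping by letter gives 2 tracks.
Track A = 7, 12, 17, 22: arithmetic, step +5.
Track B = -28, -25, -22, -19: linear: a_n = -31 + 3·n.
Term 9 comes from track A (its 5th entry): 27.
The 10th slot belongs to track A; its 6th term is 32.
Position 11 → track B, term 5 = -16.
The 12th slot belongs to track B; its 6th term is -13.

27, 32, -16, -13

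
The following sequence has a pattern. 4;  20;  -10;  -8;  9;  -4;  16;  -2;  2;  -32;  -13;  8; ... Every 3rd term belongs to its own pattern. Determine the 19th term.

256

Taking every 3rd term gives 3 separate tracks.
Track A: 4, -8, 16, -32. A geometric progression (common ratio -2).
Track B: 20, 9, -2, -13. Arithmetic with common difference −11.
Track C: -10, -4, 2, 8. Linear: a_n = -16 + 6·n.
Position 19 falls in track A as its term 7, giving 256.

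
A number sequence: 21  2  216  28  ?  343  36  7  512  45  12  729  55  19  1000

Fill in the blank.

5

Split by position mod 3 into 3 tracks.
Track A: 21, 28, 36, 45, 55 (the triangular numbers T_6, T_7, …).
Track B: 2, ?, 7, 12, 19 (each term equals the sum of the previous two).
Track C: 216, 343, 512, 729, 1000 (the cubes 6³, 7³, 8³, …).
So the missing entry in track B is 5.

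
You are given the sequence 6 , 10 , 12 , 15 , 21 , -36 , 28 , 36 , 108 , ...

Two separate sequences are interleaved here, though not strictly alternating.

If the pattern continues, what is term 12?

-324

The slot pattern repeats as AAB (period 3), so there are 2 interleaved tracks.
Track A = 6, 10, 15, 21, 28, 36: triangular numbers n(n+1)/2 for n = 3, 4, ….
Track B = 12, -36, 108: geometric, ×-3 each step.
Term 12 comes from track B (its 4th entry): -324.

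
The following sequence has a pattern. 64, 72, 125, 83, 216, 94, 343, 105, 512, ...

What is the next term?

Taking every 2nd term gives 2 separate tracks.
Track A = 64, 125, 216, 343, 512: consecutive cubes n³ from n = 4.
Track B = 72, 83, 94, 105: arithmetic with common difference +11.
The 10th slot belongs to track B; its 5th term is 116.

116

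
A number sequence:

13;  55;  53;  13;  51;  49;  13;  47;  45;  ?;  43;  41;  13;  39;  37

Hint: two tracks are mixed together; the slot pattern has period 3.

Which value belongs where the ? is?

13

Positions follow the repeating pattern ABB; grouping by letter gives 2 tracks.
Track A = 13, 13, 13, ?, 13: always 13.
Track B = 55, 53, 51, 49, 47, 45, 43, 41, 39, 37: arithmetic with common difference −2.
Filling track A at index 4 by its rule yields 13.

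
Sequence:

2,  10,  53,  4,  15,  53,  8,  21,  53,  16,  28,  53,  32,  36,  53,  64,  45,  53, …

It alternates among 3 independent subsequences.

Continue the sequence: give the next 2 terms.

128, 55

Split by position mod 3: positions 1, 4, 7, … form one track, and each other residue class forms its own.
Stream A = 2, 4, 8, 16, 32, 64: geometric with ratio 2.
Stream B = 10, 15, 21, 28, 36, 45: triangular numbers starting at T_4.
Stream C = 53, 53, 53, 53, 53, 53: constant 53.
Term 19 comes from stream A (its 7th entry): 128.
Term 20 comes from stream B (its 7th entry): 55.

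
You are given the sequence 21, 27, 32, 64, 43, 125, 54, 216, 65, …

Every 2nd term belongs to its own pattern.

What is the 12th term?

Odd-indexed and even-indexed terms follow separate rules.
Stream A is 21, 32, 43, 54, 65, which is adding 11 each time.
Stream B is 27, 64, 125, 216, which is the cubes 3³, 4³, 5³, ….
Position 12 → stream B, term 6 = 512.

512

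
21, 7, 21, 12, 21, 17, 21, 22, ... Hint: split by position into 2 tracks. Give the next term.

21

The terms cycle through 2 interleaved subsequences.
Subsequence A: 21, 21, 21, 21 — the constant sequence 21.
Subsequence B: 7, 12, 17, 22 — adding 5 each time.
Position 9 → subsequence A, term 5 = 21.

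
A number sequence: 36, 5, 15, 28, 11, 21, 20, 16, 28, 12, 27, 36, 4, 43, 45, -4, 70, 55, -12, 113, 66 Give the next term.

Taking every 3rd term gives 3 separate tracks.
Track A: 36, 28, 20, 12, 4, -4, -12. Arithmetic, step −8.
Track B: 5, 11, 16, 27, 43, 70, 113. Fibonacci-style (each term is the sum of the two before it).
Track C: 15, 21, 28, 36, 45, 55, 66. Triangular numbers n(n+1)/2 for n = 5, 6, ….
Position 22 → track A, term 8 = -20.

-20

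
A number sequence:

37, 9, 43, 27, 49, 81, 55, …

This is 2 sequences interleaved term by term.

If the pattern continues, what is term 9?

Positions 1, 3, 5, … form one subsequence and positions 2, 4, 6, … form another.
Track A: 37, 43, 49, 55 (adding 6 each time).
Track B: 9, 27, 81 (powers 3^2, 3^3, 3^4, …).
Position 9 → track A, term 5 = 61.

61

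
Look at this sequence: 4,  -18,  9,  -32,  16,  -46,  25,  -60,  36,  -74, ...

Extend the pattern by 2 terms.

49, -88

Positions 1, 3, 5, … form one subsequence and positions 2, 4, 6, … form another.
Track A = 4, 9, 16, 25, 36: perfect squares starting at 2².
Track B = -18, -32, -46, -60, -74: subtracting 14 each time.
Position 11 falls in track A as its term 6, giving 49.
Position 12 → track B, term 6 = -88.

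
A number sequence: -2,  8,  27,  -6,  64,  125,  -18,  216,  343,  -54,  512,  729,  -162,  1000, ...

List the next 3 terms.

1331, -486, 1728

The slot pattern repeats as ABB (period 3), so there are 2 interleaved tracks.
Subsequence A = -2, -6, -18, -54, -162: geometric with ratio 3.
Subsequence B = 8, 27, 64, 125, 216, 343, 512, 729, 1000: perfect cubes starting at 2³.
Term 15 comes from subsequence B (its 10th entry): 1331.
Position 16 falls in subsequence A as its term 6, giving -486.
The 17th slot belongs to subsequence B; its 11th term is 1728.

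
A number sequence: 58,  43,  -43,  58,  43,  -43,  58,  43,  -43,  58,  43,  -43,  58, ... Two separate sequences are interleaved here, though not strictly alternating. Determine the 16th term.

58

Reading positions in blocks of 3 reveals the pattern ABB — 2 tracks woven together.
Subsequence A = 58, 58, 58, 58, 58: always 58.
Subsequence B = 43, -43, 43, -43, 43, -43, 43, -43: alternating ±43.
Term 16 comes from subsequence A (its 6th entry): 58.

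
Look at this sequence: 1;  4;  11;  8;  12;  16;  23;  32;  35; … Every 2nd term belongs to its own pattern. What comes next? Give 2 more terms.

64, 58

Taking every 2nd term gives 2 separate tracks.
Track A: 1, 11, 12, 23, 35. A Fibonacci-like recurrence a_n = a_{n-1} + a_{n-2}.
Track B: 4, 8, 16, 32. Powers of 2.
Term 10 comes from track B (its 5th entry): 64.
Position 11 → track A, term 6 = 58.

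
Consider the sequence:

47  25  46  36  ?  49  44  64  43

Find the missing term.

45

Odd-indexed and even-indexed terms follow separate rules.
Stream A: 47, 46, ?, 44, 43 — subtracting 1 each time.
Stream B: 25, 36, 49, 64 — the squares 5², 6², 7², ….
Filling stream A at index 3 by its rule yields 45.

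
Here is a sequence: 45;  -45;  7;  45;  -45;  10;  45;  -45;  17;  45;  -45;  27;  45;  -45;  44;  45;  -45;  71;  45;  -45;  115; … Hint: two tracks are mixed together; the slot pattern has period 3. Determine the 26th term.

-45

Reading positions in blocks of 3 reveals the pattern AAB — 2 tracks woven together.
Track A: 45, -45, 45, -45, 45, -45, 45, -45, 45, -45, 45, -45, 45, -45 — oscillating between 45 and -45.
Track B: 7, 10, 17, 27, 44, 71, 115 — Fibonacci-style (each term is the sum of the two before it).
Position 26 falls in track A as its term 18, giving -45.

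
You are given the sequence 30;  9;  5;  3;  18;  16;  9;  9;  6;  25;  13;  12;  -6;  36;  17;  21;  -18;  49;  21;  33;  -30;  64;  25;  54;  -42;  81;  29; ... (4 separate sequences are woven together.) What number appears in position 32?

141

The terms cycle through 4 interleaved subsequences.
Stream A: 30, 18, 6, -6, -18, -30, -42 — linear: a_n = 42 − 12·n.
Stream B: 9, 16, 25, 36, 49, 64, 81 — perfect squares starting at 3².
Stream C: 5, 9, 13, 17, 21, 25, 29 — arithmetic, step +4.
Stream D: 3, 9, 12, 21, 33, 54 — each term equals the sum of the previous two.
Term 32 comes from stream D (its 8th entry): 141.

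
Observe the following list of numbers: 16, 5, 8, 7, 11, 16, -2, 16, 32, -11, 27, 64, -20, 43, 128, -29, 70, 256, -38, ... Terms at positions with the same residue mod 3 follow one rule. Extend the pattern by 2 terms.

Read the sequence 3 terms at a time; column i is its own pattern.
Track A = 16, 7, -2, -11, -20, -29, -38: arithmetic, step −9.
Track B = 5, 11, 16, 27, 43, 70: each term equals the sum of the previous two.
Track C = 8, 16, 32, 64, 128, 256: successive powers of 2.
Position 20 falls in track B as its term 7, giving 113.
Position 21 → track C, term 7 = 512.

113, 512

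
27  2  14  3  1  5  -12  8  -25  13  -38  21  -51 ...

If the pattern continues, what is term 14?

34

The terms cycle through 2 interleaved subsequences.
Subsequence A: 27, 14, 1, -12, -25, -38, -51 — arithmetic, step −13.
Subsequence B: 2, 3, 5, 8, 13, 21 — each term equals the sum of the previous two.
Position 14 → subsequence B, term 7 = 34.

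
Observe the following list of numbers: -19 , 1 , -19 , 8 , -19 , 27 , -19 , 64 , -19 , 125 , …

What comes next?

-19

The terms cycle through 2 interleaved subsequences.
Subsequence A is -19, -19, -19, -19, -19, which is always -19.
Subsequence B is 1, 8, 27, 64, 125, which is perfect cubes starting at 1³.
The 11th slot belongs to subsequence A; its 6th term is -19.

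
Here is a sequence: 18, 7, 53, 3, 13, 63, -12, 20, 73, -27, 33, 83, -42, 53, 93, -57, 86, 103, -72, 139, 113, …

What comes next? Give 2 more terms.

Split by position mod 3 into 3 tracks.
Stream A is 18, 3, -12, -27, -42, -57, -72, which is arithmetic, step −15.
Stream B is 7, 13, 20, 33, 53, 86, 139, which is each term equals the sum of the previous two.
Stream C is 53, 63, 73, 83, 93, 103, 113, which is arithmetic with common difference +10.
Position 22 → stream A, term 8 = -87.
Position 23 falls in stream B as its term 8, giving 225.

-87, 225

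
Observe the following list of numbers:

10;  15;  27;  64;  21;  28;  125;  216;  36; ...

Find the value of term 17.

The slot pattern repeats as AABB (period 4), so there are 2 interleaved tracks.
Subsequence A: 10, 15, 21, 28, 36. Triangular numbers starting at T_4.
Subsequence B: 27, 64, 125, 216. Consecutive cubes n³ from n = 3.
Position 17 falls in subsequence A as its term 9, giving 78.

78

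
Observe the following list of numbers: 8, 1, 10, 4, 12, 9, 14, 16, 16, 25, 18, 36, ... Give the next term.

Taking every 2nd term gives 2 separate tracks.
Track A: 8, 10, 12, 14, 16, 18 — adding 2 each time.
Track B: 1, 4, 9, 16, 25, 36 — perfect squares starting at 1².
Position 13 falls in track A as its term 7, giving 20.

20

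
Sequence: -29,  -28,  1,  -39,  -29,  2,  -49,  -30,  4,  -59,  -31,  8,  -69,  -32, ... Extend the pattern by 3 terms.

Split by position mod 3 into 3 tracks.
Subsequence A is -29, -39, -49, -59, -69, which is arithmetic with common difference −10.
Subsequence B is -28, -29, -30, -31, -32, which is subtracting 1 each time.
Subsequence C is 1, 2, 4, 8, which is powers 2^0, 2^1, 2^2, ….
The 15th slot belongs to subsequence C; its 5th term is 16.
Position 16 → subsequence A, term 6 = -79.
Position 17 falls in subsequence B as its term 6, giving -33.

16, -79, -33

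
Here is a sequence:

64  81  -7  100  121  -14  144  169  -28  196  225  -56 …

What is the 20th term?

The slot pattern repeats as AAB (period 3), so there are 2 interleaved tracks.
Stream A: 64, 81, 100, 121, 144, 169, 196, 225 — perfect squares starting at 8².
Stream B: -7, -14, -28, -56 — multiplying by 2 each time.
Term 20 comes from stream A (its 14th entry): 441.

441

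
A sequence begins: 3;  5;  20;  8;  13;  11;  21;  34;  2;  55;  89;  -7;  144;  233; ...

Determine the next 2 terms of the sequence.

-16, 377

Positions follow the repeating pattern AAB; grouping by letter gives 2 tracks.
Track A is 3, 5, 8, 13, 21, 34, 55, 89, 144, 233, which is each term equals the sum of the previous two.
Track B is 20, 11, 2, -7, which is linear: a_n = 29 − 9·n.
Term 15 comes from track B (its 5th entry): -16.
Position 16 → track A, term 11 = 377.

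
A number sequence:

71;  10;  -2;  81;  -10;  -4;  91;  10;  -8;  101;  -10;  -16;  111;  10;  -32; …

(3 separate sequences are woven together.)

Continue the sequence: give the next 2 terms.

121, -10

Read the sequence 3 terms at a time; column i is its own pattern.
Subsequence A: 71, 81, 91, 101, 111 — arithmetic, step +10.
Subsequence B: 10, -10, 10, -10, 10 — oscillating between 10 and -10.
Subsequence C: -2, -4, -8, -16, -32 — multiplying by 2 each time.
Position 16 → subsequence A, term 6 = 121.
Position 17 → subsequence B, term 6 = -10.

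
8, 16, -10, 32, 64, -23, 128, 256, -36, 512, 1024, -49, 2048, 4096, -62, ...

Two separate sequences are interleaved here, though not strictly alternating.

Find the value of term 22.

131072

Reading positions in blocks of 3 reveals the pattern AAB — 2 tracks woven together.
Track A: 8, 16, 32, 64, 128, 256, 512, 1024, 2048, 4096. Powers 2^3, 2^4, 2^5, ….
Track B: -10, -23, -36, -49, -62. Linear: a_n = 3 − 13·n.
Position 22 → track A, term 15 = 131072.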